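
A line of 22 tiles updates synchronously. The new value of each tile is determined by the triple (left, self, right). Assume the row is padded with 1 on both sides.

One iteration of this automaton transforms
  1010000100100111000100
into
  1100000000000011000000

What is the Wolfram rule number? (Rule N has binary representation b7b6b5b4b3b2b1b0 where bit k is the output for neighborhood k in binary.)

224

position 14: 111 → 1  (bit 7 = 1)
position 0: 110 → 1  (bit 6 = 1)
position 1: 101 → 1  (bit 5 = 1)
position 3: 100 → 0  (bit 4 = 0)
position 13: 011 → 0  (bit 3 = 0)
position 2: 010 → 0  (bit 2 = 0)
position 6: 001 → 0  (bit 1 = 0)
position 4: 000 → 0  (bit 0 = 0)
bits b7..b0 = 11100000 = 224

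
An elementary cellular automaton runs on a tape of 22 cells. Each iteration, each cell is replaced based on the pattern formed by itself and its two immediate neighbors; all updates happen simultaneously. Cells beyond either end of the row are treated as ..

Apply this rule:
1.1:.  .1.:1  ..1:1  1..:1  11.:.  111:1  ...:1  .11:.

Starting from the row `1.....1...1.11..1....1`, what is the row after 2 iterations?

.111111111.111.111111.

11111111111...11111111
.111111111.111.111111.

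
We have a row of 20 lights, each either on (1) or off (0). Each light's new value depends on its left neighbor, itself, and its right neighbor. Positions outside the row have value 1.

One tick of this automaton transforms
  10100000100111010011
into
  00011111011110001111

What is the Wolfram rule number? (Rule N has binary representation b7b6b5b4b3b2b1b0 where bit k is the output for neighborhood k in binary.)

155

position 12: 111 → 1  (bit 7 = 1)
position 0: 110 → 0  (bit 6 = 0)
position 1: 101 → 0  (bit 5 = 0)
position 3: 100 → 1  (bit 4 = 1)
position 11: 011 → 1  (bit 3 = 1)
position 2: 010 → 0  (bit 2 = 0)
position 7: 001 → 1  (bit 1 = 1)
position 4: 000 → 1  (bit 0 = 1)
bits b7..b0 = 10011011 = 155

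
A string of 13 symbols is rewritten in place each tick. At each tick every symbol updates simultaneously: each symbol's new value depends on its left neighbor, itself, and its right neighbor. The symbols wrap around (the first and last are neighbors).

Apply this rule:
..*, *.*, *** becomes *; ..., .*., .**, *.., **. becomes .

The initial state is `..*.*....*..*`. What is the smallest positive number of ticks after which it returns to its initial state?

tick 1: .*.*....*..*.
tick 2: *.*....*..*..
tick 3: .*....*..*..*
tick 4: *....*..*..*.
tick 5: ....*..*..*.*
tick 6: ...*..*..*.*.
tick 7: ..*..*..*.*..
tick 8: .*..*..*.*...
tick 9: *..*..*.*....
tick 10: ..*..*.*....*
tick 11: .*..*.*....*.
tick 12: *..*.*....*..
tick 13: ..*.*....*..*

13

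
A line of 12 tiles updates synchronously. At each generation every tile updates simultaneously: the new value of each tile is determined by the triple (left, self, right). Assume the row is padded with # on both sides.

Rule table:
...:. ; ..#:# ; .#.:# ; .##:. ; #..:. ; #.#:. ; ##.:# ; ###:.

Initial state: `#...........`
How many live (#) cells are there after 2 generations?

generation 1: #..........#
generation 2: #.........#.
count of #: 2

2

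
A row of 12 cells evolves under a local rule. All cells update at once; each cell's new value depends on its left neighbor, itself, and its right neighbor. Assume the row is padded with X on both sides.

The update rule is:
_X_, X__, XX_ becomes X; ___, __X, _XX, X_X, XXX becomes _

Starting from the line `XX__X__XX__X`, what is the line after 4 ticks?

_XX_XX__XX__
__X__XX__XX_
X_XX__XX__X_
X__XX__XX_X_

X__XX__XX_X_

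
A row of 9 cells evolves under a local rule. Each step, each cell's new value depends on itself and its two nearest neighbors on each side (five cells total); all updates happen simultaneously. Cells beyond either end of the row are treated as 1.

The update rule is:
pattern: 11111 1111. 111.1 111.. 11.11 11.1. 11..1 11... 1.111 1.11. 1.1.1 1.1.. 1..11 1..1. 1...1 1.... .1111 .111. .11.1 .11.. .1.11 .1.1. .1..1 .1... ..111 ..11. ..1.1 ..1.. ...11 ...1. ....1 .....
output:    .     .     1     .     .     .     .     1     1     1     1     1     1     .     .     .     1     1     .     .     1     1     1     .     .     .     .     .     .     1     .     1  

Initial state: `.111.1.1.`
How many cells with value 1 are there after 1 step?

.111.1111
count of 1: 7

7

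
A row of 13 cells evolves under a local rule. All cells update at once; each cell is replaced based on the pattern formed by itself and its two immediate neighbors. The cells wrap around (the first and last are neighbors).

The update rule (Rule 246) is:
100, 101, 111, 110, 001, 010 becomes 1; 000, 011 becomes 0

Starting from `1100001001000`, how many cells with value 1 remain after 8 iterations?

11

iteration 1: 0110011111101
iteration 2: 1011101111111
iteration 3: 1101110111111
iteration 4: 1110111011111
iteration 5: 1111011101111
iteration 6: 1111101110111
iteration 7: 1111110111011
iteration 8: 1111111011101
count of 1: 11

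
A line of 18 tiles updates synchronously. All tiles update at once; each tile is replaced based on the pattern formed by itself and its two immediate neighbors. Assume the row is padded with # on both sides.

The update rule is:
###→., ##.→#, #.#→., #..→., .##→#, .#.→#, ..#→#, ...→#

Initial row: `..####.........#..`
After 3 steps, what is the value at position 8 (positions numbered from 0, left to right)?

.##..#.#########.#
.##.##.#.......#.#
.##.##.#.#######.#
position 8 holds .

.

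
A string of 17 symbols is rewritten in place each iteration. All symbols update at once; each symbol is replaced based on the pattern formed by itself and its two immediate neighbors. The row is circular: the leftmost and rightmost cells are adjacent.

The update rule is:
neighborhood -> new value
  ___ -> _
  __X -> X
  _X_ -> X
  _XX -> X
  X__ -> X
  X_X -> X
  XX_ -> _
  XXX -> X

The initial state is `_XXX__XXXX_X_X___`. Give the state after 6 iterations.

iteration 1: XXX_XXXXX_XXXXX__
iteration 2: XX_XXXXX_XXXXX_XX
iteration 3: X_XXXXX_XXXXX_XXX
iteration 4: _XXXXX_XXXXX_XXXX
iteration 5: XXXXX_XXXXX_XXXX_
iteration 6: XXXX_XXXXX_XXXX_X

XXXX_XXXXX_XXXX_X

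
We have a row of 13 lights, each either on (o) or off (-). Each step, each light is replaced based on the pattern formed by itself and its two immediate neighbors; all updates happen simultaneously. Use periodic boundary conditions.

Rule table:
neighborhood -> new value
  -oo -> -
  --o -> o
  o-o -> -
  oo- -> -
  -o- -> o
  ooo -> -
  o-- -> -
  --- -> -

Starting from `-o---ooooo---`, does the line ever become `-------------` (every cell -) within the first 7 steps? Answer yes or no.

no

oo--o--------
---oo-------o
--o--------oo
-oo-------o--
o--------oo--
o-------o---o
-------oo--o-
step 7 is -------oo--o-, still not uniform -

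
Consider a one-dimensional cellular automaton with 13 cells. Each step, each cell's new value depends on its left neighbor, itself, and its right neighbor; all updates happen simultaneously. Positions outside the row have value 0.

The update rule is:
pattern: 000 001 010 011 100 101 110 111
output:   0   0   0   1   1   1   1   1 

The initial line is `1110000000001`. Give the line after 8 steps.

1111111111100

1111000000000
1111100000000
1111110000000
1111111000000
1111111100000
1111111110000
1111111111000
1111111111100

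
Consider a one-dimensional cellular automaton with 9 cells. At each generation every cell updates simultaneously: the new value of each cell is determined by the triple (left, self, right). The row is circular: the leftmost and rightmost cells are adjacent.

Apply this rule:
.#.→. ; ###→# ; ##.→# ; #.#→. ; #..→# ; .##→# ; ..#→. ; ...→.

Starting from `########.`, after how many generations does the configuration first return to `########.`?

generation 1: ########.

1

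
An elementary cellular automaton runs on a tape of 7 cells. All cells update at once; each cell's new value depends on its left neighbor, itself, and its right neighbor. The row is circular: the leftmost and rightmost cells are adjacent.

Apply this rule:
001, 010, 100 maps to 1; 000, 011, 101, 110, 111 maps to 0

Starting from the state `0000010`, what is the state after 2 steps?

1001000

step 1: 0000111
step 2: 1001000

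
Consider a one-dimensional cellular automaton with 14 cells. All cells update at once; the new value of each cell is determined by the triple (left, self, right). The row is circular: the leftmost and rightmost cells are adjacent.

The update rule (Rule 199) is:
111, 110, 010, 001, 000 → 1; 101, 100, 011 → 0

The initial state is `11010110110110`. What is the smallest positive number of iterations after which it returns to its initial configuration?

iteration 1: 01010010010010
iteration 2: 11010110110110

2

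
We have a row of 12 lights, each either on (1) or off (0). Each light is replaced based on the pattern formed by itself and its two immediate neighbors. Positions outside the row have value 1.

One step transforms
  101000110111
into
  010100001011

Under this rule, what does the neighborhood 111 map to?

1

At position 10 the neighborhood is 111; the next row has 1 there.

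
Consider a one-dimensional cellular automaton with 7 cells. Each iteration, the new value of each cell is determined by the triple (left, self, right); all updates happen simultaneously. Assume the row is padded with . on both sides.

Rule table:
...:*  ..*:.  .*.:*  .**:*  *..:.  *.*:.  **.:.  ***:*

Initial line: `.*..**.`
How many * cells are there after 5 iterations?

3

iteration 1: .*..*..
iteration 2: .*..*.*
iteration 3: .*..*.*  (fixed point — unchanged through iteration 5)
count of *: 3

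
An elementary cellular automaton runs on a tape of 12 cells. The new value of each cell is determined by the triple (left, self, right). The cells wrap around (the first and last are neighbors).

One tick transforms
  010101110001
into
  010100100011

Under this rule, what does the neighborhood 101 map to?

0

At position 0 the neighborhood is 101; the next row has 0 there.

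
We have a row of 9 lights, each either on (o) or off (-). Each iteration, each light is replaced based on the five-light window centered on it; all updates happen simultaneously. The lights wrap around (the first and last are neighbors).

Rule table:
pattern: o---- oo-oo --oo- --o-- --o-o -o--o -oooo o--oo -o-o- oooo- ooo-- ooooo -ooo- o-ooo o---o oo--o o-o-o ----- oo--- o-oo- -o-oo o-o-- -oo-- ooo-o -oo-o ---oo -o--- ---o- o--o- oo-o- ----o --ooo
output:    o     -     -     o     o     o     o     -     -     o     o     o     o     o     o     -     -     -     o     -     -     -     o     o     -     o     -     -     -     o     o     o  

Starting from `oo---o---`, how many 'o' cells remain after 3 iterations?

iteration 1: -ooo-o-oo
iteration 2: -oooo----
iteration 3: ooooooo-o
count of o: 8

8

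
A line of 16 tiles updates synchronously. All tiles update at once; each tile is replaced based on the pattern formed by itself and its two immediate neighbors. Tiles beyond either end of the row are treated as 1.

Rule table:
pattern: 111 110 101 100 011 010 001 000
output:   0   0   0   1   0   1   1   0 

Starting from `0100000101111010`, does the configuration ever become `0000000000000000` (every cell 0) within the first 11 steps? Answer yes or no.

no

0110001100000010
0001010010000110
1011011111001000
0000000000111101
1000000001000000
0100000011100001
0110000100010010
0001001110111110
1011110000000000
0000001000000001
1000011100000010
step 11 is 1000011100000010, still not uniform 0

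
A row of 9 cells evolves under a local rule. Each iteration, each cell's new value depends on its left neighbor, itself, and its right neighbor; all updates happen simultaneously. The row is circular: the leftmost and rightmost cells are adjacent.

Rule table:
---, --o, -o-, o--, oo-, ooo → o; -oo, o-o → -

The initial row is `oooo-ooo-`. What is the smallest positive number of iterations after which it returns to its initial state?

18

iteration 1: -ooo--oo-
iteration 2: o-oooo-oo
iteration 3: o--ooo--o
iteration 4: ooo-oooo-
iteration 5: -oo--ooo-
iteration 6: o-ooo-ooo
iteration 7: o--oo--oo
iteration 8: ooo-ooo-o
iteration 9: ooo--oo--
iteration 10: -oooo-ooo
iteration 11: --ooo--oo
iteration 12: oo-oooo-o
iteration 13: oo--ooo--
iteration 14: -ooo-oooo
iteration 15: --oo--ooo
iteration 16: oo-ooo-oo
iteration 17: oo--oo--o
iteration 18: oooo-ooo-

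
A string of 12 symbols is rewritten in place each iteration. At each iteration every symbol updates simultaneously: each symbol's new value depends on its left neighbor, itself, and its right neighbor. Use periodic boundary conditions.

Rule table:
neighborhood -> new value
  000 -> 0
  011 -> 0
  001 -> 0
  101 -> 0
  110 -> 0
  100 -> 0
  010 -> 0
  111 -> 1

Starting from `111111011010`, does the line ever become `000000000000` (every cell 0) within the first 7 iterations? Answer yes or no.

iteration 1: 011110000000
iteration 2: 001100000000
iteration 3: 000000000000
all cells are 0 at iteration 3

yes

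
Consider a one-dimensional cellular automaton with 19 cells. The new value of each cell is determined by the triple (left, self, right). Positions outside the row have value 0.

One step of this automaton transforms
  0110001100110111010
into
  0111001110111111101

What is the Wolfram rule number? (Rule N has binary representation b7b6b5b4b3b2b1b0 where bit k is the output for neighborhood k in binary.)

position 14: 111 → 1  (bit 7 = 1)
position 2: 110 → 1  (bit 6 = 1)
position 12: 101 → 1  (bit 5 = 1)
position 3: 100 → 1  (bit 4 = 1)
position 1: 011 → 1  (bit 3 = 1)
position 17: 010 → 0  (bit 2 = 0)
position 0: 001 → 0  (bit 1 = 0)
position 4: 000 → 0  (bit 0 = 0)
bits b7..b0 = 11111000 = 248

248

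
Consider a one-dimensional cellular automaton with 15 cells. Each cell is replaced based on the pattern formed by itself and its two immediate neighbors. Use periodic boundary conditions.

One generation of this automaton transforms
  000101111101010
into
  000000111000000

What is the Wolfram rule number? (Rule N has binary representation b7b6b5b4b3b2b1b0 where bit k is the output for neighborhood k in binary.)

position 6: 111 → 1  (bit 7 = 1)
position 9: 110 → 0  (bit 6 = 0)
position 4: 101 → 0  (bit 5 = 0)
position 14: 100 → 0  (bit 4 = 0)
position 5: 011 → 0  (bit 3 = 0)
position 3: 010 → 0  (bit 2 = 0)
position 2: 001 → 0  (bit 1 = 0)
position 0: 000 → 0  (bit 0 = 0)
bits b7..b0 = 10000000 = 128

128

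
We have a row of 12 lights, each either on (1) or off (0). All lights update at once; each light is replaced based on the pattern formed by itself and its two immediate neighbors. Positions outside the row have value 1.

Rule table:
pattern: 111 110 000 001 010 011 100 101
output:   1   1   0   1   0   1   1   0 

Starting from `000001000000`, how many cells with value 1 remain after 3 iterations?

8

100010100001
110100010011
110010101111
count of 1: 8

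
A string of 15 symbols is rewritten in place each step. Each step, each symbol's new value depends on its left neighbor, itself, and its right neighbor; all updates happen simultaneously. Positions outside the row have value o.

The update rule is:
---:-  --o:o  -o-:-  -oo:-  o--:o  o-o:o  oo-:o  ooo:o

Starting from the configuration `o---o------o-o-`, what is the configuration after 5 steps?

oo-o-o----o-o-o
ooo-o-o--o-o-o-
oooo-o-oo-o-o-o
ooooo-o-oo-o-o-
oooooo-o-oo-o-o

oooooo-o-oo-o-o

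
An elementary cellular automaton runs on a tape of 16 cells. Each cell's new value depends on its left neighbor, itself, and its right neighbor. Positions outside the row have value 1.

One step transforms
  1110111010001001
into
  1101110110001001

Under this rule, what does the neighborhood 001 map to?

0

At position 11 the neighborhood is 001; the next row has 0 there.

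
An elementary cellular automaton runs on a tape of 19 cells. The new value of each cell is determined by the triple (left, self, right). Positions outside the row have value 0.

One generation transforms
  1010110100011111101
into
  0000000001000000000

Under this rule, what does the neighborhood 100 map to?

0

At position 8 the neighborhood is 100; the next row has 0 there.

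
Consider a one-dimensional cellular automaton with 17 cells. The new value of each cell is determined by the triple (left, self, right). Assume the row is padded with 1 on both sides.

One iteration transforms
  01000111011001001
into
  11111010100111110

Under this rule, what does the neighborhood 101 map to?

At position 0 the neighborhood is 101; the next row has 1 there.

1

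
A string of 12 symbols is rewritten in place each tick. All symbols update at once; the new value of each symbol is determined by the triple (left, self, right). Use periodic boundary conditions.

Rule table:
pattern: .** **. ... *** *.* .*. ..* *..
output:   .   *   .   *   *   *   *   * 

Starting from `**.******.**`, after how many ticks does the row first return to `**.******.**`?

12

tick 1: ***.******.*
tick 2: ****.******.
tick 3: .****.******
tick 4: *.****.*****
tick 5: **.****.****
tick 6: ***.****.***
tick 7: ****.****.**
tick 8: *****.****.*
tick 9: ******.****.
tick 10: .******.****
tick 11: *.******.***
tick 12: **.******.**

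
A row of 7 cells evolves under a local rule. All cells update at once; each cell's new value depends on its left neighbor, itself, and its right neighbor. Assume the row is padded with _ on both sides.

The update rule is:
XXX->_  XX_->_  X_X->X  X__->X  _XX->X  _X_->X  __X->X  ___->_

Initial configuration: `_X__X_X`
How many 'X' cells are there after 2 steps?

step 1: XXXXXXX
step 2: X______
count of X: 1

1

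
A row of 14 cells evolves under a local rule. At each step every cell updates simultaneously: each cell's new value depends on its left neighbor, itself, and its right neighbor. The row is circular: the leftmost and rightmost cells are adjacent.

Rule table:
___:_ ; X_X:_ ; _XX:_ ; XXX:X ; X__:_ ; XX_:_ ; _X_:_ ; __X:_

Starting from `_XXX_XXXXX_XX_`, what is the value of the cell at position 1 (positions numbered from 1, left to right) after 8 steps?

step 1: __X___XXX_____
step 2: _______X______
step 3: ______________
step 4: ______________  (fixed point — unchanged through step 8)
position 1 holds _

_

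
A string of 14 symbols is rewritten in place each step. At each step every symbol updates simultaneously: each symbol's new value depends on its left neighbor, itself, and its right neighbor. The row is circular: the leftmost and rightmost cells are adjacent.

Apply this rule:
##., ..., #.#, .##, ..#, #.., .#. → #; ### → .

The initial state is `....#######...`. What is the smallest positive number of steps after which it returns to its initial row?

2

step 1: #####.....####
step 2: ....#######...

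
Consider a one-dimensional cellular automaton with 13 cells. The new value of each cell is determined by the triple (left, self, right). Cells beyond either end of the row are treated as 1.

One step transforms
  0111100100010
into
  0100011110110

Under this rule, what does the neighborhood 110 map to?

0

At position 4 the neighborhood is 110; the next row has 0 there.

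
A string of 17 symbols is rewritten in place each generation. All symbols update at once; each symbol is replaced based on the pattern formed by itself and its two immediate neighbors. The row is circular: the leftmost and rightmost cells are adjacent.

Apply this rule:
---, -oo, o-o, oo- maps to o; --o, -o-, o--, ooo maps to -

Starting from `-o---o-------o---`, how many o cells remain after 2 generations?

generation 1: ---o---ooooo---oo
generation 2: -o---o-o---o-o-oo
count of o: 7

7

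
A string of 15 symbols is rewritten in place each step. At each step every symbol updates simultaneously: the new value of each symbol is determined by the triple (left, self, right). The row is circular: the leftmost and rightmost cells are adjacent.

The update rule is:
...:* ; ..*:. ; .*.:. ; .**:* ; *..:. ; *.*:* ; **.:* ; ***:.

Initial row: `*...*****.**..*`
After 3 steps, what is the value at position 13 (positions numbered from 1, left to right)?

.

*.*.*...****..*
**.*..*.*..*..*
.**....*......*
position 13 holds .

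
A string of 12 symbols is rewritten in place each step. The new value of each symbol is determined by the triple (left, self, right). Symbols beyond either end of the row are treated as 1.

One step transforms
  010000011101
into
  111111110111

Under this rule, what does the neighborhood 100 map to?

1

At position 2 the neighborhood is 100; the next row has 1 there.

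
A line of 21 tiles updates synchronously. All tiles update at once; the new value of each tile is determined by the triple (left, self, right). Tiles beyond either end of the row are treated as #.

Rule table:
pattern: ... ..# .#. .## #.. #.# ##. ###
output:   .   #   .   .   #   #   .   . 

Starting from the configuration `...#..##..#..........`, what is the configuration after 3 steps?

#.#.##..##.#.#....#.#

#.#.##..##.#........#
.#.#..##..#.#......#.
#.#.##..##.#.#....#.#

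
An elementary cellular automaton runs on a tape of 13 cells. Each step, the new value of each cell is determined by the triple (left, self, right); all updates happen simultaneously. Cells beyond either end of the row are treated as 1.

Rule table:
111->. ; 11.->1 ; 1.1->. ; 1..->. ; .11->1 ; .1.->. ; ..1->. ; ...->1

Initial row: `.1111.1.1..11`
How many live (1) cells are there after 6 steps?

.1..1......1.
......1111...
.1111.1..1.1.
.1..1........
......111111.
.1111.1....1.
count of 1: 6

6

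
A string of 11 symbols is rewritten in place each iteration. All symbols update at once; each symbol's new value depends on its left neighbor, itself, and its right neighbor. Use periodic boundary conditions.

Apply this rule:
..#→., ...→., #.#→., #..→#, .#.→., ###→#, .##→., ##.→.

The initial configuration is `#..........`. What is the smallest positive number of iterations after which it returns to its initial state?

11

.#.........
..#........
...#.......
....#......
.....#.....
......#....
.......#...
........#..
.........#.
..........#
#..........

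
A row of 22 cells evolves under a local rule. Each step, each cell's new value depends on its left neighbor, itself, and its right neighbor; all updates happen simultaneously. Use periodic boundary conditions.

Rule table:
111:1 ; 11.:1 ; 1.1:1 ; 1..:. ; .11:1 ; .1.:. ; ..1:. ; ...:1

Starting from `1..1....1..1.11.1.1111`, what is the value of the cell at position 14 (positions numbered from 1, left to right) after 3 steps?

1....11.....1111.11111
1.11.11.111.1111111111
1111111111111111111111
position 14 holds 1

1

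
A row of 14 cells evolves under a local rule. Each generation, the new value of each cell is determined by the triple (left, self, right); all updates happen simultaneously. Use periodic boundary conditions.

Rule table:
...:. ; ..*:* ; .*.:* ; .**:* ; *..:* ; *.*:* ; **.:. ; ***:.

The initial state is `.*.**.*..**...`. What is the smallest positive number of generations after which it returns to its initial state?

3

****.*****.*..
*...**....****
.*.**.*..**...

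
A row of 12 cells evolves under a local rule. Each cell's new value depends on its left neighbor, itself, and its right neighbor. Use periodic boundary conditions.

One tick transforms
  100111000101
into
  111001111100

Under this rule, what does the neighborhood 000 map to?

At position 7 the neighborhood is 000; the next row has 1 there.

1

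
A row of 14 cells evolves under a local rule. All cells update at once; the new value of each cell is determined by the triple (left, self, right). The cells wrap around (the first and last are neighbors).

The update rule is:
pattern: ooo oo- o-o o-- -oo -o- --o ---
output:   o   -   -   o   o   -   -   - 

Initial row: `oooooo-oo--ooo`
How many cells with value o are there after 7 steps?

4

ooooo--o-o-ooo
oooo-o-----ooo
ooo---o----ooo
oo-o---o---ooo
o---o---o--ooo
-o---o---o-ooo
--o---o----oo-
count of o: 4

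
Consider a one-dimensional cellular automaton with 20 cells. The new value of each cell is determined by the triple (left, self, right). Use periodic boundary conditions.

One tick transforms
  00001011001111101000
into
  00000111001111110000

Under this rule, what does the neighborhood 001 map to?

0

At position 3 the neighborhood is 001; the next row has 0 there.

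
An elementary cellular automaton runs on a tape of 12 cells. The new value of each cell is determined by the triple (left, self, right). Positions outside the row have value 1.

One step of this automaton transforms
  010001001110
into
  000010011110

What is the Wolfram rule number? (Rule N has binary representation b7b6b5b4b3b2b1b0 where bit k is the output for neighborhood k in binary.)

position 9: 111 → 1  (bit 7 = 1)
position 10: 110 → 1  (bit 6 = 1)
position 0: 101 → 0  (bit 5 = 0)
position 2: 100 → 0  (bit 4 = 0)
position 8: 011 → 1  (bit 3 = 1)
position 1: 010 → 0  (bit 2 = 0)
position 4: 001 → 1  (bit 1 = 1)
position 3: 000 → 0  (bit 0 = 0)
bits b7..b0 = 11001010 = 202

202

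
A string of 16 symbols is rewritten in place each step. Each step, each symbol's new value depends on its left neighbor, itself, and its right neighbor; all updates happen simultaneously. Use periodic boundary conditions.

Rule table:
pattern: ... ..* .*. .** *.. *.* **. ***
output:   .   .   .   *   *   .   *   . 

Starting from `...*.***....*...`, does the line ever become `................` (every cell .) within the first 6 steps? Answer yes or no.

no

.....*.**....*..
.......***....*.
.......*.**....*
*........***....
.*.......*.**...
..*........***..
step 6 is ..*........***.., still not uniform .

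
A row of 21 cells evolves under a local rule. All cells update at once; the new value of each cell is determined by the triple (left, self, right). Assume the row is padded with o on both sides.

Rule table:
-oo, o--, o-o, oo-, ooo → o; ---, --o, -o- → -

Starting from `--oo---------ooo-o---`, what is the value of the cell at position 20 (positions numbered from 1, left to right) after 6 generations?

o-ooo--------oooo-o--
oooooo-------ooooo-o-
ooooooo------oooooo-o
oooooooo-----oooooooo
ooooooooo----oooooooo
oooooooooo---oooooooo
position 20 holds o

o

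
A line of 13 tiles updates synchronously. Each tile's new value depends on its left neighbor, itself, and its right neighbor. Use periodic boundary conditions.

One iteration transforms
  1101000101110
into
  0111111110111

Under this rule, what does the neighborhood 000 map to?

At position 5 the neighborhood is 000; the next row has 1 there.

1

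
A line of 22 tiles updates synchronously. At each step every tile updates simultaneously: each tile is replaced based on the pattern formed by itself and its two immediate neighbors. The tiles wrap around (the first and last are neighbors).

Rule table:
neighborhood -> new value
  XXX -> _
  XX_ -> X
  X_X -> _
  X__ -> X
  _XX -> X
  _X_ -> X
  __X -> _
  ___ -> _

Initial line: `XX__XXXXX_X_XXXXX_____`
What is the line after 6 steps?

XXX_X___X_X_X___XX____
X_X_XX__X_X_XX__XXX___
X_X_XXX_X_X_XXX_X_XX__
X_X_X_X_X_X_X_X_X_XXX_
X_X_X_X_X_X_X_X_X_X_X_
X_X_X_X_X_X_X_X_X_X_X_

X_X_X_X_X_X_X_X_X_X_X_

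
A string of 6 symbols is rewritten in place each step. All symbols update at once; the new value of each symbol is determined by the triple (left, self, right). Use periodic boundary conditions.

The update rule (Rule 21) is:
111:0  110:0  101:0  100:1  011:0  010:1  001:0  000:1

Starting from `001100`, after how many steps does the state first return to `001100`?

step 1: 100011
step 2: 011000
step 3: 000111
step 4: 110000
step 5: 001110
step 6: 100001
step 7: 011100
step 8: 000011
step 9: 111000
step 10: 000110
step 11: 110001
step 12: 001100

12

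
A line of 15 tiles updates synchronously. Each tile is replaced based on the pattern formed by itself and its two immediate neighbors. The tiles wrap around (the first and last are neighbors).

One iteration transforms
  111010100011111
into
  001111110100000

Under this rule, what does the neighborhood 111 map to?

At position 0 the neighborhood is 111; the next row has 0 there.

0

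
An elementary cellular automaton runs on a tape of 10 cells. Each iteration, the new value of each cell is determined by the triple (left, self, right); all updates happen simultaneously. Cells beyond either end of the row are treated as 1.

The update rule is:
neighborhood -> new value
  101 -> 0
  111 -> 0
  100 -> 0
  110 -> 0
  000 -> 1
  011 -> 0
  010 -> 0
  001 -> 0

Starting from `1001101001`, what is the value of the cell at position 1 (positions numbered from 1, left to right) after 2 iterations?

0000000000
0111111110
position 1 holds 0

0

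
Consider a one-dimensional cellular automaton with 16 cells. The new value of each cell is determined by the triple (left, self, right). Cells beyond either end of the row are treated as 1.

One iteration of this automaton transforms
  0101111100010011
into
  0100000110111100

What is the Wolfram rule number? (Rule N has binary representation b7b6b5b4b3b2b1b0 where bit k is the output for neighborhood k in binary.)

position 4: 111 → 0  (bit 7 = 0)
position 7: 110 → 1  (bit 6 = 1)
position 0: 101 → 0  (bit 5 = 0)
position 8: 100 → 1  (bit 4 = 1)
position 3: 011 → 0  (bit 3 = 0)
position 1: 010 → 1  (bit 2 = 1)
position 10: 001 → 1  (bit 1 = 1)
position 9: 000 → 0  (bit 0 = 0)
bits b7..b0 = 01010110 = 86

86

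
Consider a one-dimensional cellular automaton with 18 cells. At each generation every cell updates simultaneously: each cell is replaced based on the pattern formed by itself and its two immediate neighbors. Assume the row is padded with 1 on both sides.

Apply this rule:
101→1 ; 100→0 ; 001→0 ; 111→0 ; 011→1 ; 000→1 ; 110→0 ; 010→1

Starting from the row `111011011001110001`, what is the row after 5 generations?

011111011101111110

000110110001000101
010101100101010111
111111000111111100
000000010100000000
011111011101111110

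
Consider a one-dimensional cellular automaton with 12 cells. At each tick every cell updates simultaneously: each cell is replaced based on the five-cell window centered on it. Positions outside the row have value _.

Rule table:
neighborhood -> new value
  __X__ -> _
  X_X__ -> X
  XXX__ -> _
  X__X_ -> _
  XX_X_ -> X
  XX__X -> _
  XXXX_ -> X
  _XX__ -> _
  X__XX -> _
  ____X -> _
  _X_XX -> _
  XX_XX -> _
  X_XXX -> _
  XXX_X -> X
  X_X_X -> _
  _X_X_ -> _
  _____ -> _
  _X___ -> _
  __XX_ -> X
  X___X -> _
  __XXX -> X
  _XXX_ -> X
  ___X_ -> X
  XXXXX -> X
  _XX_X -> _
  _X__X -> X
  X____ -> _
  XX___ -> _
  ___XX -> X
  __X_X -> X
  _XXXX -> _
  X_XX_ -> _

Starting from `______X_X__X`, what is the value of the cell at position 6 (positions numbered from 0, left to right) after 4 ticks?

tick 1: _____XX_XX__
tick 2: ____XX______
tick 3: ___XX_______
tick 4: __XX________
position 6 holds _

_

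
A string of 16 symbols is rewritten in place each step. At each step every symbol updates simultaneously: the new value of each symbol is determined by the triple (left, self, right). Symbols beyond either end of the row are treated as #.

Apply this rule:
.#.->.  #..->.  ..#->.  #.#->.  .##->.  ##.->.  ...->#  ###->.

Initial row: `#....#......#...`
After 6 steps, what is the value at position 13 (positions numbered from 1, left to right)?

step 1: ..##...####...#.
step 2: .....#......#...
step 3: .###...####...#.
step 4: .....#......#...  (repeats step 2; period 2)
step 6: .....#......#...
position 13 holds #

#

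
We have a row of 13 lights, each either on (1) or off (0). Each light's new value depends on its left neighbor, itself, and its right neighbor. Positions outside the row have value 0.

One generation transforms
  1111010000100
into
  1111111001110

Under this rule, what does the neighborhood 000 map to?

At position 7 the neighborhood is 000; the next row has 0 there.

0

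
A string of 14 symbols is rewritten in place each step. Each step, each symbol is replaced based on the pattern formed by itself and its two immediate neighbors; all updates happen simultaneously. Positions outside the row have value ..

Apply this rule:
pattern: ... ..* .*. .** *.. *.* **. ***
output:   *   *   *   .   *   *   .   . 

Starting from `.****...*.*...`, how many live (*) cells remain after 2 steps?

5

*....*********
*****.........
count of *: 5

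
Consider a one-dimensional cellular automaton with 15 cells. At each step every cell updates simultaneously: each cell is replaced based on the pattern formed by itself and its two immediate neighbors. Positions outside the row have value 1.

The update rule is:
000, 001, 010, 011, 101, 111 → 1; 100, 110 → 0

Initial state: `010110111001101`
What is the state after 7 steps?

110011011111111

111101110011011
111011100110111
110111001101111
101110011011111
011100110111111
111001101111111
110011011111111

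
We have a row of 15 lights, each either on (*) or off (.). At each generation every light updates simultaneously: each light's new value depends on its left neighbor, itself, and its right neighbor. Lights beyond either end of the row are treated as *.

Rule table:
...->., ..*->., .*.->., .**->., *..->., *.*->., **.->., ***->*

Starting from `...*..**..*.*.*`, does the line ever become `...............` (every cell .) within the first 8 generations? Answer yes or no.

generation 1: ...............
all cells are . at generation 1

yes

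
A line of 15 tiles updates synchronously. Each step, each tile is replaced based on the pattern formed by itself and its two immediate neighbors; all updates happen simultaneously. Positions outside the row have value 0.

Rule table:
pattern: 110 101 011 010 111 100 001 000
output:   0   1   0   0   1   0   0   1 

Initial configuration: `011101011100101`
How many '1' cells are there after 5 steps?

5

001010101000010
100101010011000
000010100000011
111001001111000
010000000110011
count of 1: 5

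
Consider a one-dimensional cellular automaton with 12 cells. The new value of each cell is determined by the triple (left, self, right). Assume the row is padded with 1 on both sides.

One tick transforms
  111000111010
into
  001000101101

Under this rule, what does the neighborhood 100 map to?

0

At position 3 the neighborhood is 100; the next row has 0 there.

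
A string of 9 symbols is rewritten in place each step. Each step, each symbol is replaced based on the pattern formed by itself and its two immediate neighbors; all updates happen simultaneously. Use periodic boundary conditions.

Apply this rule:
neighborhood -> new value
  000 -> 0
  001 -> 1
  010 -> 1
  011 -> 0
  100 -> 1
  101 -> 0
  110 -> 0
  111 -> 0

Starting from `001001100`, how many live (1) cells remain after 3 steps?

011110010
100001111
010010000
count of 1: 2

2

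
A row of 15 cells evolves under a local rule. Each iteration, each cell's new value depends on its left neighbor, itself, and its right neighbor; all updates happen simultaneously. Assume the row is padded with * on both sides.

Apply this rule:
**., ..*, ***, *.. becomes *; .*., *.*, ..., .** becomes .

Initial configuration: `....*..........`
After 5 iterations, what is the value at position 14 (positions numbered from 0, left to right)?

iteration 1: *..*.*........*
iteration 2: ***...*......*.
iteration 3: ****.*.*....*..
iteration 4: ****....*..*.**
iteration 5: *****..*.**...*
position 14 holds *

*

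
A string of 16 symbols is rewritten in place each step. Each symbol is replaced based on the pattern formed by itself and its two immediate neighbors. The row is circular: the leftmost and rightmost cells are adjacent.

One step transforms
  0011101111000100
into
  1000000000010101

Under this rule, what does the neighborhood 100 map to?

At position 10 the neighborhood is 100; the next row has 0 there.

0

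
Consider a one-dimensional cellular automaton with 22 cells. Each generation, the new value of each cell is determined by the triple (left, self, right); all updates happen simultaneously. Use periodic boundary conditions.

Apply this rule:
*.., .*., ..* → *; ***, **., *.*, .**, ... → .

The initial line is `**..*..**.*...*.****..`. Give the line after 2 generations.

..*****...**.**.....**
**.....*.*.....*...*..

**.....*.*.....*...*..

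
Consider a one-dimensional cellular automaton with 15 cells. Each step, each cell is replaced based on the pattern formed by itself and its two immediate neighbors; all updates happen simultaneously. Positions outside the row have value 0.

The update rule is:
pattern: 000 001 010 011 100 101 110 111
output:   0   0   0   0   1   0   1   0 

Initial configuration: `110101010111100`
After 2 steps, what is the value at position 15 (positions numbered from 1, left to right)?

1

step 1: 010000000000110
step 2: 001000000000011
position 15 holds 1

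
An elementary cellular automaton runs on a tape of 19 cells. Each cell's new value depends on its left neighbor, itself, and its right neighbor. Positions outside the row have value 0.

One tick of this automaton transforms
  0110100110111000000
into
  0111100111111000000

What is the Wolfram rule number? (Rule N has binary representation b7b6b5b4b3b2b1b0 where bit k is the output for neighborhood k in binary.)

position 11: 111 → 1  (bit 7 = 1)
position 2: 110 → 1  (bit 6 = 1)
position 3: 101 → 1  (bit 5 = 1)
position 5: 100 → 0  (bit 4 = 0)
position 1: 011 → 1  (bit 3 = 1)
position 4: 010 → 1  (bit 2 = 1)
position 0: 001 → 0  (bit 1 = 0)
position 14: 000 → 0  (bit 0 = 0)
bits b7..b0 = 11101100 = 236

236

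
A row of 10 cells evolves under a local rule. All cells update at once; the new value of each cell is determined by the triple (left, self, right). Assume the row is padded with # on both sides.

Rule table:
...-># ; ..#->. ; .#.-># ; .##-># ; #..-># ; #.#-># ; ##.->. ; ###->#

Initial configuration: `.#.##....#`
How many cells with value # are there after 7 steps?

step 1: ####.###.#
step 2: ###.###.##
step 3: ##.###.###
step 4: #.###.####
step 5: .###.#####
step 6: ###.######
step 7: ##.#######
count of #: 9

9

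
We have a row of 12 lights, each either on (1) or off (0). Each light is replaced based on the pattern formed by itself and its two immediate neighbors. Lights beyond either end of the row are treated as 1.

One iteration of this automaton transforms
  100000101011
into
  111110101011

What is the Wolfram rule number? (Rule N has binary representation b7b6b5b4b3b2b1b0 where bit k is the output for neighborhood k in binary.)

221

position 11: 111 → 1  (bit 7 = 1)
position 0: 110 → 1  (bit 6 = 1)
position 7: 101 → 0  (bit 5 = 0)
position 1: 100 → 1  (bit 4 = 1)
position 10: 011 → 1  (bit 3 = 1)
position 6: 010 → 1  (bit 2 = 1)
position 5: 001 → 0  (bit 1 = 0)
position 2: 000 → 1  (bit 0 = 1)
bits b7..b0 = 11011101 = 221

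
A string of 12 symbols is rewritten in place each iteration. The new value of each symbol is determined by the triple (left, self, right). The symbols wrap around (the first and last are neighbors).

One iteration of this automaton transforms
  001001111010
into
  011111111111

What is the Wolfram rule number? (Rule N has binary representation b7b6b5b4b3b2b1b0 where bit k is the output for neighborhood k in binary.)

254

position 6: 111 → 1  (bit 7 = 1)
position 8: 110 → 1  (bit 6 = 1)
position 9: 101 → 1  (bit 5 = 1)
position 3: 100 → 1  (bit 4 = 1)
position 5: 011 → 1  (bit 3 = 1)
position 2: 010 → 1  (bit 2 = 1)
position 1: 001 → 1  (bit 1 = 1)
position 0: 000 → 0  (bit 0 = 0)
bits b7..b0 = 11111110 = 254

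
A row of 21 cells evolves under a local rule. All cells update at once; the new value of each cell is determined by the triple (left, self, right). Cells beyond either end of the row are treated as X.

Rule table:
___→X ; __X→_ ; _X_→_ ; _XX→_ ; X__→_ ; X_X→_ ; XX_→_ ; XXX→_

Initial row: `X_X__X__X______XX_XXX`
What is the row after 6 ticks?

tick 1: __________XXXX_______
tick 2: _XXXXXXXX______XXXXX_
tick 3: __________XXXX_______  (repeats tick 1; period 2)
tick 6: _XXXXXXXX______XXXXX_

_XXXXXXXX______XXXXX_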